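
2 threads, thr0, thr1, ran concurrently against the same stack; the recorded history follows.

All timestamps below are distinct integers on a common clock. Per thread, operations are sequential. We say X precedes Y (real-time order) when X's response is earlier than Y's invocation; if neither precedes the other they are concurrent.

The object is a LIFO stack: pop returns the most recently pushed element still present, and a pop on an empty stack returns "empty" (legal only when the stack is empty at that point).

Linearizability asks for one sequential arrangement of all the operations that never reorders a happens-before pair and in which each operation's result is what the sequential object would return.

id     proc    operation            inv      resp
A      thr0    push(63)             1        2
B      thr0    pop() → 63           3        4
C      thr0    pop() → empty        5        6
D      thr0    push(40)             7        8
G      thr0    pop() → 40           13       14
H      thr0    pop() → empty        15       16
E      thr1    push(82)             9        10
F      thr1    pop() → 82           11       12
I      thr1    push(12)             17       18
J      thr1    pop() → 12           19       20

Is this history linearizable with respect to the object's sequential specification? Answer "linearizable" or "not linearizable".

one valid linearization: A, B, C, D, E, F, G, H, I, J
step 1: A push(63) — stack <63>
step 2: B pop() → 63 — stack <>
step 3: C pop() → empty — stack <>
step 4: D push(40) — stack <40>
step 5: E push(82) — stack <40,82>
step 6: F pop() → 82 — stack <40>
step 7: G pop() → 40 — stack <>
step 8: H pop() → empty — stack <>
step 9: I push(12) — stack <12>
step 10: J pop() → 12 — stack <>

linearizable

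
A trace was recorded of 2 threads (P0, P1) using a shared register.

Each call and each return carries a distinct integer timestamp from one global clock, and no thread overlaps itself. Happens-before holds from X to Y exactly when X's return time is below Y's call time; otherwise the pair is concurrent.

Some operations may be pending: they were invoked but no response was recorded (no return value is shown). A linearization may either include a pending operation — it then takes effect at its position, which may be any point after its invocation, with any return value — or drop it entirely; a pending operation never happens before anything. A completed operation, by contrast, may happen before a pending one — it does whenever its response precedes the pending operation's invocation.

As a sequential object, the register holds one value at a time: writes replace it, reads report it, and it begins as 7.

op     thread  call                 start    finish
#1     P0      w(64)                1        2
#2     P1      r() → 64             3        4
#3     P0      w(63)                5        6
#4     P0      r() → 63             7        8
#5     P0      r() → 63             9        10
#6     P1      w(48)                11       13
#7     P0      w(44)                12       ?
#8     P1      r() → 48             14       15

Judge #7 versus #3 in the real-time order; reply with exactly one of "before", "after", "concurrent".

#7 spans [12,…), #3 spans [5,6]
resp(#3)=6 < inv(#7)=12

after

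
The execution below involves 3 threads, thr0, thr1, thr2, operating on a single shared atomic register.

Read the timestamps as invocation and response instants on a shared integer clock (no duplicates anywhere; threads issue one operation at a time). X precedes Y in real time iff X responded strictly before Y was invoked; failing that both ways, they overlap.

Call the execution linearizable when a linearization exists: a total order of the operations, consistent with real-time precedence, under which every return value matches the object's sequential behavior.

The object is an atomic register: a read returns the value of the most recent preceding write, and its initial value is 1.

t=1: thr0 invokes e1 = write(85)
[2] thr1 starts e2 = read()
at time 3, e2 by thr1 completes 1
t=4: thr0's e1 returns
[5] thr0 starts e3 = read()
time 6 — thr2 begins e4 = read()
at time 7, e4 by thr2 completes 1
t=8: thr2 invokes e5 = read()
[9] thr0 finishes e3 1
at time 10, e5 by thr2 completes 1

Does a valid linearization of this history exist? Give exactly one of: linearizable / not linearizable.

not linearizable

cut after 6 events: linearizable; cut after 7 events (e4 responds, time 7): not linearizable
checked exhaustively: 2 real-time-consistent orders of 3 completed operations, zero legal atomic register replays
including or dropping the 1 pending operation (e3) in any combination fails
take e1, e2, e4 (pending dropped): step 2 already fails, because e2 read() → 1 cannot occur there
take e2, e1, e4 (pending dropped): step 3 already fails, because e4 read() → 1 cannot occur there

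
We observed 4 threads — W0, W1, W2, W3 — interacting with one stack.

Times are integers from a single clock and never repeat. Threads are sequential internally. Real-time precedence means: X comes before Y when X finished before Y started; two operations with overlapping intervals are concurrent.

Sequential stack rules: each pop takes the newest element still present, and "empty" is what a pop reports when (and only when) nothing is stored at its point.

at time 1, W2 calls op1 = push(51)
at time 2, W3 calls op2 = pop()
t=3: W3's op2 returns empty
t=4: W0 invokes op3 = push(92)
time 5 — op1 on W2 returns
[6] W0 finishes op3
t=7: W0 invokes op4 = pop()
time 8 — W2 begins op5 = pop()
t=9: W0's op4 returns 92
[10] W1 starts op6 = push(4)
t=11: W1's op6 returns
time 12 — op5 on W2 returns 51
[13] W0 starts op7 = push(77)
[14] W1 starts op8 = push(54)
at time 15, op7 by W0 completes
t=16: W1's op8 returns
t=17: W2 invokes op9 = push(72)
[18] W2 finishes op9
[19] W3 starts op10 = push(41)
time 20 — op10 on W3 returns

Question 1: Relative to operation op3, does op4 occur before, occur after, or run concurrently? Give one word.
Answer: after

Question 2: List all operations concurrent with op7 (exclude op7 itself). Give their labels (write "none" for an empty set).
Answer: op8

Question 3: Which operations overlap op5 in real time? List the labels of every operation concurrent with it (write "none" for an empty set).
Answer: op4, op6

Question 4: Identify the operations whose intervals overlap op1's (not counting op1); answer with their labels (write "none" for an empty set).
Answer: op2, op3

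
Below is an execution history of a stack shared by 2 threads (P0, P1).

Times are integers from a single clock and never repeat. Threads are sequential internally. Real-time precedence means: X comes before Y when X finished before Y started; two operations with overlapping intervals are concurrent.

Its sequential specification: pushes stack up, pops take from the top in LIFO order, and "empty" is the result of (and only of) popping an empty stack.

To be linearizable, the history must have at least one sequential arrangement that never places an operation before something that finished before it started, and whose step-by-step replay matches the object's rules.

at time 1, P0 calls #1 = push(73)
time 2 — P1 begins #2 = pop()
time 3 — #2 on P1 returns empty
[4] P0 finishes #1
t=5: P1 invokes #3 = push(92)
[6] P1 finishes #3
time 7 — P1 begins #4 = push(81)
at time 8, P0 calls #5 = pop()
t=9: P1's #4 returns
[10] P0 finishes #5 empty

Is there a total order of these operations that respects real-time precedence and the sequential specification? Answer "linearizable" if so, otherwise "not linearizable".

not linearizable

the violation lands at event 10, #5's response at time 10: events 1..9 linearize, events 1..10 do not
real-time-consistent orders of the 5 completed operations: 4 — all fail the stack replay
one such order, #1, #2, #3, #4, #5, breaks at step 2 where #2 pop() → empty is illegal
one such order, #1, #2, #3, #5, #4, breaks at step 2 where #2 pop() → empty is illegal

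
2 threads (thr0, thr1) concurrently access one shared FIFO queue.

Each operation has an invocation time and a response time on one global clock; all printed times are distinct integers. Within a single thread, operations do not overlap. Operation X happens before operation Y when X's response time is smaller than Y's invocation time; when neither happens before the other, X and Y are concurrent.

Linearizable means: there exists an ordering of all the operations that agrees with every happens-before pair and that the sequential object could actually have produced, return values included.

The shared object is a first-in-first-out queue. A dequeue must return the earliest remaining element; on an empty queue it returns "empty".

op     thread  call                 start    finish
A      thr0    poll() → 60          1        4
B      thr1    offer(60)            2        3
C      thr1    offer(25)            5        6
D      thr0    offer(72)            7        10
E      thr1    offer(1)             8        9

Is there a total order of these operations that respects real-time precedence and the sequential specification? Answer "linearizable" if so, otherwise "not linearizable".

one valid linearization: B, A, C, D, E
after step 1 (B offer(60)): queue <60>
after step 2 (A poll() → 60): queue <>
after step 3 (C offer(25)): queue <25>
after step 4 (D offer(72)): queue <25,72>
after step 5 (E offer(1)): queue <25,72,1>

linearizable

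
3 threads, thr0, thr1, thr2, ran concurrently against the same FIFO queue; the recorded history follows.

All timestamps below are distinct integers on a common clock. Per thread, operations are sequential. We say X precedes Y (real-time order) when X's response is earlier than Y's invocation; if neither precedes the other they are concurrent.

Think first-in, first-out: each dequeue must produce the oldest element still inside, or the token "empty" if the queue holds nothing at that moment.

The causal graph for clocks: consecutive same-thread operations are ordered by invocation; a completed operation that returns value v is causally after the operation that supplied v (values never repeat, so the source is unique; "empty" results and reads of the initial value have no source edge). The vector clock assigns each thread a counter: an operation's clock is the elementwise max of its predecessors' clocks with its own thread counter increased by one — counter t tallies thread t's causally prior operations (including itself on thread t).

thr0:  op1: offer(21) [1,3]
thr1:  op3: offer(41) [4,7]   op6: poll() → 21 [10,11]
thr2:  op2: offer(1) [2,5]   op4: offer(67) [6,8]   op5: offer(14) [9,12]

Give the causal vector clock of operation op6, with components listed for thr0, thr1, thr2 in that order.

(1, 2, 0)

root op op2, invoked 2: fresh clock plus thr2's own tick → (0, 0, 1)
root op op3, invoked 4: fresh clock plus thr1's own tick → (0, 1, 0)
root op op1, invoked 1: fresh clock plus thr0's own tick → (1, 0, 0)
op4 (invocation 6): componentwise max over VC(op2)=(0, 0, 1), +1 at thr2, giving (0, 0, 2)
op5 (invocation 9): componentwise max over VC(op4)=(0, 0, 2), +1 at thr2, giving (0, 0, 3)
op6 (invocation 10): componentwise max over VC(op1)=(1, 0, 0), VC(op3)=(0, 1, 0), +1 at thr1, giving (1, 2, 0)
target: VC(op6) = (1, 2, 0)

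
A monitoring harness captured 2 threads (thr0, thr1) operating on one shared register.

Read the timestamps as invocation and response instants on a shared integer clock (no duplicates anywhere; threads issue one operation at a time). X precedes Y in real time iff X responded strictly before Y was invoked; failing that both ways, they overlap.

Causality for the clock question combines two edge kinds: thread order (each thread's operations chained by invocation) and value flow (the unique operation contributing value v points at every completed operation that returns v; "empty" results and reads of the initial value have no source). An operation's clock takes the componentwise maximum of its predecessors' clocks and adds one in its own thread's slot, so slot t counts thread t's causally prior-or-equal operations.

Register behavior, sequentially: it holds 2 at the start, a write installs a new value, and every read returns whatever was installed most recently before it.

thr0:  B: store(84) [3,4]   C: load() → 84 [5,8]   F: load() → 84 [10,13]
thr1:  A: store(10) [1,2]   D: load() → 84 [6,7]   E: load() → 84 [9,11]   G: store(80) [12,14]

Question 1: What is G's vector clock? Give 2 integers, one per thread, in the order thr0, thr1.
(1, 4)

VC(A, invoked at 1): no causal predecessors; +1 on thr1 → (0, 1)
VC(B, invoked at 3): no causal predecessors; +1 on thr0 → (1, 0)
invoked at 5, C merges VC(B)=(1, 0) and bumps thr0's slot → (2, 0)
invoked at 6, D merges VC(A)=(0, 1), VC(B)=(1, 0) and bumps thr1's slot → (1, 2)
invoked at 10, F merges VC(B)=(1, 0), VC(C)=(2, 0) and bumps thr0's slot → (3, 0)
invoked at 9, E merges VC(B)=(1, 0), VC(D)=(1, 2) and bumps thr1's slot → (1, 3)
invoked at 12, G merges VC(E)=(1, 3) and bumps thr1's slot → (1, 4)
target: VC(G) = (1, 4)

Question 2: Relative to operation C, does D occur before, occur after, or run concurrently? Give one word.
concurrent

D spans [6,7], C spans [5,8]
the intervals overlap in both directions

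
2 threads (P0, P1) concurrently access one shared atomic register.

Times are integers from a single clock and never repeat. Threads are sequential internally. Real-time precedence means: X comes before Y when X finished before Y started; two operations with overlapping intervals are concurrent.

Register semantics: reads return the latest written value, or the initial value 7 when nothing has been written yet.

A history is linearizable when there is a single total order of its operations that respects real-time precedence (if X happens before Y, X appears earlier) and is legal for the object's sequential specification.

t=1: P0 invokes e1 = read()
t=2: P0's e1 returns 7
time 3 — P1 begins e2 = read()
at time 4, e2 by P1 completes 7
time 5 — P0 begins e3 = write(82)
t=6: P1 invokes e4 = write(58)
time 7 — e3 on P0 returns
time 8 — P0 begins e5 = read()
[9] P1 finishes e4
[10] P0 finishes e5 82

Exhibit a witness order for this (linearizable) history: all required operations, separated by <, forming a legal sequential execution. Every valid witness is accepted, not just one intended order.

after step 1 (e1 read() → 7): value 7
after step 2 (e2 read() → 7): value 7
after step 3 (e3 write(82)): value 82
after step 4 (e5 read() → 82): value 82
after step 5 (e4 write(58)): value 58

e1 < e2 < e3 < e5 < e4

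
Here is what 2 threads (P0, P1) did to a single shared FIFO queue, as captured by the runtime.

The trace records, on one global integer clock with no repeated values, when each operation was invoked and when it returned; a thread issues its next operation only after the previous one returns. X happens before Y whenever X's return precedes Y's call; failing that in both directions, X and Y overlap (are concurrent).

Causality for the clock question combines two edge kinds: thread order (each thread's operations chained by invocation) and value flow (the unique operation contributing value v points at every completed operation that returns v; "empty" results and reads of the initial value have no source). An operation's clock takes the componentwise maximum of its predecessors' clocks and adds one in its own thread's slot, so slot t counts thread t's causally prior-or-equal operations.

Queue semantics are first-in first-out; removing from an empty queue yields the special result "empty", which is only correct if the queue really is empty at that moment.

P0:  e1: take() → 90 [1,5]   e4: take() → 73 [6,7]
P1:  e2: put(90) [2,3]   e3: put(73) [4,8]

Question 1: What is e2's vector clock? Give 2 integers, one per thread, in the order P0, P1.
Answer: (0, 1)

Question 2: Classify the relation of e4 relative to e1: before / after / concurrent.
Answer: after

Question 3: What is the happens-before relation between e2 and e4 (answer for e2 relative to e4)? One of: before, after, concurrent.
Answer: before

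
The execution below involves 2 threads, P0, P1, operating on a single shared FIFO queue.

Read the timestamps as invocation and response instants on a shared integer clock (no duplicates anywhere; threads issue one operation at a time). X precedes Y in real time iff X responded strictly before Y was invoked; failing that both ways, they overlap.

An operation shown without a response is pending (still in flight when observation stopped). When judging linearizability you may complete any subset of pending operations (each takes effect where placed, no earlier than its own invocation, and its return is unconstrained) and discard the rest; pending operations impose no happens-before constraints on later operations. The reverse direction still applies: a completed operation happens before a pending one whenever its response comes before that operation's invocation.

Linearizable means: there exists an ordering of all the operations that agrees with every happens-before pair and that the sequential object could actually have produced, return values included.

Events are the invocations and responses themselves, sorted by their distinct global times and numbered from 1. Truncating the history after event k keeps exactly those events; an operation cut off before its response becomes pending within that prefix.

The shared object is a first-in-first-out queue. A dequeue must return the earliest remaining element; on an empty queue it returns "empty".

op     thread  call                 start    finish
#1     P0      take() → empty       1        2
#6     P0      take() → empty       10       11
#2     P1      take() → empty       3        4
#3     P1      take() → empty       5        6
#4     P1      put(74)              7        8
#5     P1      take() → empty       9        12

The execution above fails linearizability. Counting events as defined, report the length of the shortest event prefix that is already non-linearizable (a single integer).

12

one valid order for events 1..11 is #1, #2, #3, #4, #5, #6:
step 1: #1 take() → empty — queue <>
step 2: #2 take() → empty — queue <>
step 3: #3 take() → empty — queue <>
step 4: #4 put(74) — queue <74>
step 5: #5 take() (pending, included) — queue <>
step 6: #6 take() → empty — queue <>
at event 12 (#5's time-12 response) nothing linearizes any more
sample order #1, #2, #3, #4, #5, #6 stalls at step 5 — #5 take() → empty has no legal effect
sample order #1, #2, #3, #4, #6, #5 stalls at step 5 — #6 take() → empty has no legal effect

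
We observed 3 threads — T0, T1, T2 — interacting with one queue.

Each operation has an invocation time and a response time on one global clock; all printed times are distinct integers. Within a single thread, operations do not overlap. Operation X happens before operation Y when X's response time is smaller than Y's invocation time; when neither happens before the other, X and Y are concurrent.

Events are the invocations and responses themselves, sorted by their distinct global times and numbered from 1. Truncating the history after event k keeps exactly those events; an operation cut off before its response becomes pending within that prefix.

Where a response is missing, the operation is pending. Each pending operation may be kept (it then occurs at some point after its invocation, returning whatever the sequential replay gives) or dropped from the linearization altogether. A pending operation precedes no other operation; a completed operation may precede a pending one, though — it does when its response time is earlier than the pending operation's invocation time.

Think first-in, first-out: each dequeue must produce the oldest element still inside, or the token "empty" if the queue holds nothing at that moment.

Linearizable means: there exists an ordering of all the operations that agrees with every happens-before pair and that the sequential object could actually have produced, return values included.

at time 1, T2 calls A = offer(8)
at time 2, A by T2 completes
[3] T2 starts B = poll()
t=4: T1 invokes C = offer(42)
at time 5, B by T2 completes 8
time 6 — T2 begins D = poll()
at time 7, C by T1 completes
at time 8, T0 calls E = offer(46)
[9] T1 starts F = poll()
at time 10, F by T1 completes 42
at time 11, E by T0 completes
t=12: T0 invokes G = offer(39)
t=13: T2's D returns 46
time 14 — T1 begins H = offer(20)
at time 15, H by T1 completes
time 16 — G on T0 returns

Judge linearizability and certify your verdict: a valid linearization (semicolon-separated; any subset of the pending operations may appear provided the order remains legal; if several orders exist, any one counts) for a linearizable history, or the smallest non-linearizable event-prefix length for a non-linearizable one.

linearizable — witness: A; B; C; E; F; D; G; H

step 1: A offer(8) — queue <8>
step 2: B poll() → 8 — queue <>
step 3: C offer(42) — queue <42>
step 4: E offer(46) — queue <42,46>
step 5: F poll() → 42 — queue <46>
step 6: D poll() → 46 — queue <>
step 7: G offer(39) — queue <39>
step 8: H offer(20) — queue <39,20>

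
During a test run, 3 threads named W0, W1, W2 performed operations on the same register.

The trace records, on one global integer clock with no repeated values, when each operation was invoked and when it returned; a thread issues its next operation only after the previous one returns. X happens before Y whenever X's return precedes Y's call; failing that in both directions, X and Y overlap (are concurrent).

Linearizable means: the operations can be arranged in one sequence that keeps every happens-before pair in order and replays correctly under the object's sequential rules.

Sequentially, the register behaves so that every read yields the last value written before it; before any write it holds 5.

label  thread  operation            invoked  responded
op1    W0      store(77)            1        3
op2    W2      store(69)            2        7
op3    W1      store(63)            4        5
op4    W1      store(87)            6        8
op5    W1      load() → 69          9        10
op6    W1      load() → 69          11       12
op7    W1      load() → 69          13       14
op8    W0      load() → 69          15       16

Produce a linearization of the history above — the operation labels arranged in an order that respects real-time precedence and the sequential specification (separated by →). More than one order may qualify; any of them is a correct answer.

op1 → op3 → op4 → op2 → op5 → op6 → op7 → op8

after step 1 (op1 store(77)): value 77
after step 2 (op3 store(63)): value 63
after step 3 (op4 store(87)): value 87
after step 4 (op2 store(69)): value 69
after step 5 (op5 load() → 69): value 69
after step 6 (op6 load() → 69): value 69
after step 7 (op7 load() → 69): value 69
after step 8 (op8 load() → 69): value 69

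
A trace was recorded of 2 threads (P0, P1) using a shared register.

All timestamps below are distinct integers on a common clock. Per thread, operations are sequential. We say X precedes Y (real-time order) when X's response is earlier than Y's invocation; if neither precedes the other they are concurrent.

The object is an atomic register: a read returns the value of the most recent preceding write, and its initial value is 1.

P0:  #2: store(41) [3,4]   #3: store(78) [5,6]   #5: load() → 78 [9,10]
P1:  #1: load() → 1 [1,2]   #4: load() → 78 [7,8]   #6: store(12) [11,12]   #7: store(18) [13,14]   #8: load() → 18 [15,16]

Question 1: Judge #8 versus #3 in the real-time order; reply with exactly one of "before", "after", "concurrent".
after

#8 spans [15,16], #3 spans [5,6]
resp(#3)=6 < inv(#8)=15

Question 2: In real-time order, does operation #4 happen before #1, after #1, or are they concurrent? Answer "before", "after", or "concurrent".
after

#4 spans [7,8], #1 spans [1,2]
resp(#1)=2 < inv(#4)=7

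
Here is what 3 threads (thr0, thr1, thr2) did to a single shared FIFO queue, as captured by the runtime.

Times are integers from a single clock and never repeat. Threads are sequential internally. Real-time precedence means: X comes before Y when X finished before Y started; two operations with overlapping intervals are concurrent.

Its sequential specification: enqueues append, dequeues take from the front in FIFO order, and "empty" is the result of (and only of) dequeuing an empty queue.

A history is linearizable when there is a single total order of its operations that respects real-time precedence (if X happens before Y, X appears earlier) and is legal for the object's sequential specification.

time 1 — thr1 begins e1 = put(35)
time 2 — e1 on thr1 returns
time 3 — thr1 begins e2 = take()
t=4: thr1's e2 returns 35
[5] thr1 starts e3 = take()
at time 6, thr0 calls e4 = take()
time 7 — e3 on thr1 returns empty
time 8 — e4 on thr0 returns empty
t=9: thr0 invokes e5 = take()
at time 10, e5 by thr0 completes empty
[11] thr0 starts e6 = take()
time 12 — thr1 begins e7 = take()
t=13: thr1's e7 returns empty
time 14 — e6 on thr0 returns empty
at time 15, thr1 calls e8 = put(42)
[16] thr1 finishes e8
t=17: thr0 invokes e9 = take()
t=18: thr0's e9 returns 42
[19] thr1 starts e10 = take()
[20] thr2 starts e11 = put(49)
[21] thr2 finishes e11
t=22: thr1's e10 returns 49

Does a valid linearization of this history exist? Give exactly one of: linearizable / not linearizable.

one valid linearization: e1, e2, e3, e4, e5, e6, e7, e8, e9, e11, e10
1. e1 put(35), leaving queue <35>
2. e2 take() → 35, leaving queue <>
3. e3 take() → empty, leaving queue <>
4. e4 take() → empty, leaving queue <>
5. e5 take() → empty, leaving queue <>
6. e6 take() → empty, leaving queue <>
7. e7 take() → empty, leaving queue <>
8. e8 put(42), leaving queue <42>
9. e9 take() → 42, leaving queue <>
10. e11 put(49), leaving queue <49>
11. e10 take() → 49, leaving queue <>

linearizable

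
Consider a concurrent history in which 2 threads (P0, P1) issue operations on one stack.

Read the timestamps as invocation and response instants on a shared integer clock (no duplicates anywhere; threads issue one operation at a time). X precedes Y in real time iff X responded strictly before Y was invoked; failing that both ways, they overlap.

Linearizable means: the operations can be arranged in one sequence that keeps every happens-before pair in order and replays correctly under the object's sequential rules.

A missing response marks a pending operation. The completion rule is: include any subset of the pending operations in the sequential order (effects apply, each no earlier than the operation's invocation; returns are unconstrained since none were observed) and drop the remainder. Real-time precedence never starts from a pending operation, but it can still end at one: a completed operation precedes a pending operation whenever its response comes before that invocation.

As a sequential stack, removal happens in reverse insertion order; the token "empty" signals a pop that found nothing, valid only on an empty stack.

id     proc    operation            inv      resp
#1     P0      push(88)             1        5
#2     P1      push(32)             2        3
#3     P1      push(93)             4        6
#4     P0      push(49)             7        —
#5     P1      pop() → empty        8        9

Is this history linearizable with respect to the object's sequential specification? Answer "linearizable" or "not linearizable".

not linearizable

through event 8 a valid linearization exists; event 9 (#5 responding at time 9) ends that
4 completed operations, 3 real-time-consistent orders — every stack replay fails
including or dropping the 1 pending operation (#4) in any combination fails
for example #1, #2, #3, #5 (pending dropped) fails at step 4: #5 pop() → empty is not legal there
for example #2, #1, #3, #5 (pending dropped) fails at step 4: #5 pop() → empty is not legal there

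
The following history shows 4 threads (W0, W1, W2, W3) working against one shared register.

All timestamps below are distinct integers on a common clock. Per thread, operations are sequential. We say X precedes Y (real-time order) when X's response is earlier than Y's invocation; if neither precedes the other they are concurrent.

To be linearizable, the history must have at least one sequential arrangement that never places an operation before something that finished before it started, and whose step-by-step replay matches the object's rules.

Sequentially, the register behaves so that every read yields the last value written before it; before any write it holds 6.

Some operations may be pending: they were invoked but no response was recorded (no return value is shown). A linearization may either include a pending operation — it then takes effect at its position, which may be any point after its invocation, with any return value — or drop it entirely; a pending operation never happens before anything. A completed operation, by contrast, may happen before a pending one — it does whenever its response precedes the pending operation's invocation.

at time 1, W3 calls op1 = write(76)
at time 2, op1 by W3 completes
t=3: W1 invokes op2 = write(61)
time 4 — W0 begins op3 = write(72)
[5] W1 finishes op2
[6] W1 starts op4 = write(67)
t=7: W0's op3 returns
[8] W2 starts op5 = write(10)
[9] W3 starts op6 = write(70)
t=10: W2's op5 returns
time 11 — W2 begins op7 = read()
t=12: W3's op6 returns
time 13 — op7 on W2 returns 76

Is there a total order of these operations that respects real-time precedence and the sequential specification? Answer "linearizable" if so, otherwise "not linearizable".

already the first 13 events (up to op7's response at time 13) admit no linearization; the first 12 still do
all 6 real-time-respecting orders fail — 6 completed register operations, no legal replay
completion choices over the 1 pending operation (op4) were checked; none helps
one such order, op1, op2, op3, op5, op6, op7 (pending dropped), breaks at step 6 where op7 read() → 76 is illegal
one such order, op1, op2, op3, op5, op7, op6 (pending dropped), breaks at step 5 where op7 read() → 76 is illegal

not linearizable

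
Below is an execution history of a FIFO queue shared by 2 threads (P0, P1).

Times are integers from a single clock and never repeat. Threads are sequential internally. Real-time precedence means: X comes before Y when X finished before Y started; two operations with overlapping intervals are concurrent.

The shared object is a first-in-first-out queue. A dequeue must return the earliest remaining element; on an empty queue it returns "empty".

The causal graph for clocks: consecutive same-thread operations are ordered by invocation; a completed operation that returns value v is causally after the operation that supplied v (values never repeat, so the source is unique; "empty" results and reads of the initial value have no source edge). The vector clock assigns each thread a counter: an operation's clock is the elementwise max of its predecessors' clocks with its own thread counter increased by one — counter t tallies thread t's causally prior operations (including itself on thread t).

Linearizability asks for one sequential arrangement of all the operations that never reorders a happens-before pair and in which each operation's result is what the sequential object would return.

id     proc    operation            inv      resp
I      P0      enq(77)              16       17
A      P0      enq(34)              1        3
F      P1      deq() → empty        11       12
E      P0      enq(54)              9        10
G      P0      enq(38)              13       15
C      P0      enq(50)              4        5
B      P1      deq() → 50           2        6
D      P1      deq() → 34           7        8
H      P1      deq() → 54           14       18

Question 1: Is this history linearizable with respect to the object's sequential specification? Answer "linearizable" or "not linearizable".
not linearizable

prefix check: 1..5 passes, 1..6 fails once B's time-6 response joins
no legal order exists: 3 real-time-consistent candidates over 3 completed FIFO queue operations, all rejected
sample order A, B, C stalls at step 2 — B deq() → 50 has no legal effect
sample order A, C, B stalls at step 3 — B deq() → 50 has no legal effect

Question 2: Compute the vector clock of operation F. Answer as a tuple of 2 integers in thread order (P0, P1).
(2, 3)

no predecessors for A (invoked 1): P0 increments from zero → (1, 0)
VC(C, invoked at 4): max of VC(A)=(1, 0), then +1 on thread P0 → (2, 0)
VC(B, invoked at 2): max of VC(C)=(2, 0), then +1 on thread P1 → (2, 1)
VC(E, invoked at 9): max of VC(C)=(2, 0), then +1 on thread P0 → (3, 0)
VC(D, invoked at 7): max of VC(A)=(1, 0), VC(B)=(2, 1), then +1 on thread P1 → (2, 2)
VC(G, invoked at 13): max of VC(E)=(3, 0), then +1 on thread P0 → (4, 0)
VC(F, invoked at 11): max of VC(D)=(2, 2), then +1 on thread P1 → (2, 3)
VC(I, invoked at 16): max of VC(G)=(4, 0), then +1 on thread P0 → (5, 0)
VC(H, invoked at 14): max of VC(E)=(3, 0), VC(F)=(2, 3), then +1 on thread P1 → (3, 4)
target: VC(F) = (2, 3)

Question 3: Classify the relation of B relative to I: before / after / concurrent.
before

B spans [2,6], I spans [16,17]
resp(B)=6 < inv(I)=16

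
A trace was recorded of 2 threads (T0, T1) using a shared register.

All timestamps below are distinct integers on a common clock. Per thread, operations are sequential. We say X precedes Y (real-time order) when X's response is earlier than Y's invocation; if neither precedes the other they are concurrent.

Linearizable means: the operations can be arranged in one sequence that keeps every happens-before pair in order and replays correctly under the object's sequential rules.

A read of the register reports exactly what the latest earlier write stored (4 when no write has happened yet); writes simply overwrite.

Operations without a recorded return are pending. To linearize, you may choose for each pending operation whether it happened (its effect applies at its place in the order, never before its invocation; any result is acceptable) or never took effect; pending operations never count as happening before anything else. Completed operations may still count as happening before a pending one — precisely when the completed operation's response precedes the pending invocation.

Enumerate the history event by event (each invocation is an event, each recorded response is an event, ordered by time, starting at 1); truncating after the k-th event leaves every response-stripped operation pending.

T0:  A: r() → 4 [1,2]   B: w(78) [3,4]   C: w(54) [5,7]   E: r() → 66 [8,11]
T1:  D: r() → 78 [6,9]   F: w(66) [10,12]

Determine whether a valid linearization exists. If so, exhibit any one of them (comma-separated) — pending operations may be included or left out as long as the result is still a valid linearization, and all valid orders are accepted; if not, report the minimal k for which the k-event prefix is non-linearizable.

linearizable — witness: A, B, D, C, F, E

step 1: A r() → 4 — value 4
step 2: B w(78) — value 78
step 3: D r() → 78 — value 78
step 4: C w(54) — value 54
step 5: F w(66) — value 66
step 6: E r() → 66 — value 66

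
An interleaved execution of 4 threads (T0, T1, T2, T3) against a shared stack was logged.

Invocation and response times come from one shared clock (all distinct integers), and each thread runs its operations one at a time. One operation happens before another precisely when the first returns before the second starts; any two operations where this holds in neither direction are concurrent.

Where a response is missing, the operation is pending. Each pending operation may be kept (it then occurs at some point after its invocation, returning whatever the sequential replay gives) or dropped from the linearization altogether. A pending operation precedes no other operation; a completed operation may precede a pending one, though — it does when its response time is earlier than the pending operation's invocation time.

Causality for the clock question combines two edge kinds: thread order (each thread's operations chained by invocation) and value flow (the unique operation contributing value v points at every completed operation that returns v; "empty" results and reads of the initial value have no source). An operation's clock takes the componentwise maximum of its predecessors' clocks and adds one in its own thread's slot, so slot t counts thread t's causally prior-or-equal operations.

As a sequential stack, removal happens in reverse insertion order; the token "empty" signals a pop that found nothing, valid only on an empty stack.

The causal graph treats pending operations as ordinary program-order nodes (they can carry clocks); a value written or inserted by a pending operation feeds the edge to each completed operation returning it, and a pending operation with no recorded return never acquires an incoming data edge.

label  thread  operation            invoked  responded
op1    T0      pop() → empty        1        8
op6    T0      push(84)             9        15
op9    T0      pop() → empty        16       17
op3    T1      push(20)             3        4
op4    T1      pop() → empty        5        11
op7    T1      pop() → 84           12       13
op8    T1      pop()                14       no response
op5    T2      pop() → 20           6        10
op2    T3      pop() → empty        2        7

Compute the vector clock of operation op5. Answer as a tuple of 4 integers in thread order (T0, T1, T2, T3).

no predecessors for op2 (invoked 2): T3 increments from zero → (0, 0, 0, 1)
no predecessors for op3 (invoked 3): T1 increments from zero → (0, 1, 0, 0)
no predecessors for op1 (invoked 1): T0 increments from zero → (1, 0, 0, 0)
from VC(op3)=(0, 1, 0, 0), op5 (invoked 6) maxes components and bumps T2 → (0, 1, 1, 0)
from VC(op3)=(0, 1, 0, 0), op4 (invoked 5) maxes components and bumps T1 → (0, 2, 0, 0)
from VC(op1)=(1, 0, 0, 0), op6 (invoked 9) maxes components and bumps T0 → (2, 0, 0, 0)
from VC(op6)=(2, 0, 0, 0), op9 (invoked 16) maxes components and bumps T0 → (3, 0, 0, 0)
from VC(op4)=(0, 2, 0, 0), VC(op6)=(2, 0, 0, 0), op7 (invoked 12) maxes components and bumps T1 → (2, 3, 0, 0)
from VC(op7)=(2, 3, 0, 0), op8 (invoked 14) maxes components and bumps T1 → (2, 4, 0, 0)
target: VC(op5) = (0, 1, 1, 0)

(0, 1, 1, 0)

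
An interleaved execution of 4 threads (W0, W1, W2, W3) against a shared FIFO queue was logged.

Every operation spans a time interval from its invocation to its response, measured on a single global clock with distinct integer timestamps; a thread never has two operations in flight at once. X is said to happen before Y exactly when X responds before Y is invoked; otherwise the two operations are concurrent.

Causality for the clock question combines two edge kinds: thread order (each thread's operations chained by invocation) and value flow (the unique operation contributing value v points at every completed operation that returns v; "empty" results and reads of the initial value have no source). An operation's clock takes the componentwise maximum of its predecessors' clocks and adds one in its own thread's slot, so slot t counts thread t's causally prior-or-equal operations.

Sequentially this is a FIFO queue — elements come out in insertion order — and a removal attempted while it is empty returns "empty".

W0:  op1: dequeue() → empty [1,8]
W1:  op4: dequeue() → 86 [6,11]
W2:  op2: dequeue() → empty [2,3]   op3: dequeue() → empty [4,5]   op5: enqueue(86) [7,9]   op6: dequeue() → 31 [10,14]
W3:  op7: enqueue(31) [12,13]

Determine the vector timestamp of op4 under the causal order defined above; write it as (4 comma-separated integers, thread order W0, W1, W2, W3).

(0, 1, 3, 0)

root op op7, invoked 12: fresh clock plus W3's own tick → (0, 0, 0, 1)
root op op2, invoked 2: fresh clock plus W2's own tick → (0, 0, 1, 0)
root op op1, invoked 1: fresh clock plus W0's own tick → (1, 0, 0, 0)
invoked at 4, op3 merges VC(op2)=(0, 0, 1, 0) and bumps W2's slot → (0, 0, 2, 0)
invoked at 7, op5 merges VC(op3)=(0, 0, 2, 0) and bumps W2's slot → (0, 0, 3, 0)
invoked at 6, op4 merges VC(op5)=(0, 0, 3, 0) and bumps W1's slot → (0, 1, 3, 0)
invoked at 10, op6 merges VC(op5)=(0, 0, 3, 0), VC(op7)=(0, 0, 0, 1) and bumps W2's slot → (0, 0, 4, 1)
target: VC(op4) = (0, 1, 3, 0)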